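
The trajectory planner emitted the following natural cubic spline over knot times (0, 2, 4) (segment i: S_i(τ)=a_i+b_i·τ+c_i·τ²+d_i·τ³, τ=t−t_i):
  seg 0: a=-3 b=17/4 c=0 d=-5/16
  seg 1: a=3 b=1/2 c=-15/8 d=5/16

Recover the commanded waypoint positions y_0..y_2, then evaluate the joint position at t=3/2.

y_0=-3 y_1=3 y_2=-1
S(3/2) = 297/128

y_0 = S_0(0) = a_0 = -3
y_1 = S_1(0) = a_1 = 3
y_2 = S_1(2) = -1
t_q=3/2 is in segment 0 (τ=3/2); S_0(τ)=297/128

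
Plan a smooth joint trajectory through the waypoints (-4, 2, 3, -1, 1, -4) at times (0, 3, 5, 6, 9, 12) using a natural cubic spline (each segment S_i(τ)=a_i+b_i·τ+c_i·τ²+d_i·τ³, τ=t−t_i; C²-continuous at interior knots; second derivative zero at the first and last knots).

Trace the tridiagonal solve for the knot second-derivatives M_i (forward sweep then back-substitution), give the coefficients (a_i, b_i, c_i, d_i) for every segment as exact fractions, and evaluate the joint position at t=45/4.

  seg 0: a=-4 b=21/11 c=0 d=1/99
  seg 1: a=2 b=24/11 c=1/11 d=-41/88
  seg 2: a=3 b=-67/22 c=-119/44 d=7/4
  seg 3: a=-1 b=-141/44 c=28/11 d=-497/1188
  seg 4: a=1 b=17/22 c=-161/132 d=161/1188
S(45/4) = -5329/2816

Δ: Δ0=2, Δ1=1/2, Δ2=-4, Δ3=2/3, Δ4=-5/3
row 1: diag=10, rhs=-9; c'=1/5, d'=-9/10
row 2: denom=6−2·1/5=28/5; d'=(-27−2·-9/10)/(28/5)=-9/2
row 3: denom=8−1·5/28=219/28; d'=(28−1·-9/2)/(219/28)=910/219
row 4: denom=12−3·28/73=792/73; d'=(-14−3·910/219)/(792/73)=-161/66
back: M4=-161/66
back: M3=910/219−28/73·-161/66=56/11
back: M2=-9/2−5/28·56/11=-119/22
back: M1=-9/10−1/5·-119/22=2/11
M: M0=0, M1=2/11, M2=-119/22, M3=56/11, M4=-161/66, M5=0
seg 0: a=-4, c=M0/2=0, d=(M1−M0)/(6·3)=1/99, b=Δ0−h0·(2M0+M1)/6=21/11
seg 1: a=2, c=M1/2=1/11, d=(M2−M1)/(6·2)=-41/88, b=Δ1−h1·(2M1+M2)/6=24/11
seg 2: a=3, c=M2/2=-119/44, d=(M3−M2)/(6·1)=7/4, b=Δ2−h2·(2M2+M3)/6=-67/22
seg 3: a=-1, c=M3/2=28/11, d=(M4−M3)/(6·3)=-497/1188, b=Δ3−h3·(2M3+M4)/6=-141/44
seg 4: a=1, c=M4/2=-161/132, d=(M5−M4)/(6·3)=161/1188, b=Δ4−h4·(2M4+M5)/6=17/22
t_q=45/4 → seg 4, τ=9/4; S=1+17/22·τ+-161/132·τ²+161/1188·τ³=-5329/2816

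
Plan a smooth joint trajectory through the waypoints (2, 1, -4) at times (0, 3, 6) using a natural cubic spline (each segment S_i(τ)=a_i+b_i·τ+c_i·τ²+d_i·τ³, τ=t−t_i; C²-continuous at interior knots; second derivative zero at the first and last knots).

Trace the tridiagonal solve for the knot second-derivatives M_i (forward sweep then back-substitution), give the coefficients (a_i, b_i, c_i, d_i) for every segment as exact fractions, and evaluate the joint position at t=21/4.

Δ: Δ0=-1/3, Δ1=-5/3
row 1: diag=12, rhs=-8; c'=1/4, d'=-2/3
back: M1=-2/3
M: M0=0, M1=-2/3, M2=0
seg 0: a=2, c=M0/2=0, d=(M1−M0)/(6·3)=-1/27, b=Δ0−h0·(2M0+M1)/6=0
seg 1: a=1, c=M1/2=-1/3, d=(M2−M1)/(6·3)=1/27, b=Δ1−h1·(2M1+M2)/6=-1
t_q=21/4 → seg 1, τ=9/4; S=1+-1·τ+-1/3·τ²+1/27·τ³=-161/64

  seg 0: a=2 b=0 c=0 d=-1/27
  seg 1: a=1 b=-1 c=-1/3 d=1/27
S(21/4) = -161/64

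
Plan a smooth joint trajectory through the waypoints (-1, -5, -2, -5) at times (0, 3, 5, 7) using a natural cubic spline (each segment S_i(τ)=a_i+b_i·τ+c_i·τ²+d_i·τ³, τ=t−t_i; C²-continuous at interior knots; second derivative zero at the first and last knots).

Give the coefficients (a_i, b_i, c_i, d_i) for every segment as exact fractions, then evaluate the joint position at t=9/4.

  seg 0: a=-1 b=-281/114 c=0 d=43/342
  seg 1: a=-5 b=53/57 c=43/38 d=-193/456
  seg 2: a=-2 b=43/114 c=-107/76 d=107/456
S(9/4) = -12437/2432

Δ: Δ0=-4/3, Δ1=3/2, Δ2=-3/2
row 1: diag=10, rhs=17; c'=1/5, d'=17/10
row 2: denom=8−2·1/5=38/5; d'=(-18−2·17/10)/(38/5)=-107/38
back: M2=-107/38
back: M1=17/10−1/5·-107/38=43/19
M: M0=0, M1=43/19, M2=-107/38, M3=0
seg 0: a=-1, c=M0/2=0, d=(M1−M0)/(6·3)=43/342, b=Δ0−h0·(2M0+M1)/6=-281/114
seg 1: a=-5, c=M1/2=43/38, d=(M2−M1)/(6·2)=-193/456, b=Δ1−h1·(2M1+M2)/6=53/57
seg 2: a=-2, c=M2/2=-107/76, d=(M3−M2)/(6·2)=107/456, b=Δ2−h2·(2M2+M3)/6=43/114
t_q=9/4 → seg 0, τ=9/4; S=-1+-281/114·τ+0·τ²+43/342·τ³=-12437/2432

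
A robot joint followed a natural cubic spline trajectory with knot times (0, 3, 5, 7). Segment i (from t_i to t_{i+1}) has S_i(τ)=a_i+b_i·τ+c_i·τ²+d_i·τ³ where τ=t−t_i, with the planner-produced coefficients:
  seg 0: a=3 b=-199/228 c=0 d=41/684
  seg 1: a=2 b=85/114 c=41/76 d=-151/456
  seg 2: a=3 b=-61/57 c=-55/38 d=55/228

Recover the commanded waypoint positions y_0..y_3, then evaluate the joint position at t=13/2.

y_0=3 y_1=2 y_2=3 y_3=-3
S(13/2) = -637/608

y_0 = S_0(0) = a_0 = 3
y_1 = S_1(0) = a_1 = 2
y_2 = S_2(0) = a_2 = 3
y_3 = S_2(2) = -3
t_q=13/2 is in segment 2 (τ=3/2); S_2(τ)=-637/608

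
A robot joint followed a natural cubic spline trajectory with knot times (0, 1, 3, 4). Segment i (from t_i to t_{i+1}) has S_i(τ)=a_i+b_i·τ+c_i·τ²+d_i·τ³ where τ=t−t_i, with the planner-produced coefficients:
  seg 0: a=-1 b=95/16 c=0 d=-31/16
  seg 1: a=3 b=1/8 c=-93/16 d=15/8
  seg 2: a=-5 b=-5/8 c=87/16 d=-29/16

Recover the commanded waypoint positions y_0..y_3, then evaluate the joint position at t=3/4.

y_0 = S_0(0) = a_0 = -1
y_1 = S_1(0) = a_1 = 3
y_2 = S_2(0) = a_2 = -5
y_3 = S_2(1) = -2
t_q=3/4 is in segment 0 (τ=3/4); S_0(τ)=2699/1024

y_0=-1 y_1=3 y_2=-5 y_3=-2
S(3/4) = 2699/1024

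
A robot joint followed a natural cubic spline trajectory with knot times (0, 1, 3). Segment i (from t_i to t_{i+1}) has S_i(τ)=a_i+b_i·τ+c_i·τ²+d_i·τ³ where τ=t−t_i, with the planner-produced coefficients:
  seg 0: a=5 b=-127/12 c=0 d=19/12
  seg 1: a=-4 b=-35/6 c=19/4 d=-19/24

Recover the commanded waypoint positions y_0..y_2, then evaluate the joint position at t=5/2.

y_0=5 y_1=-4 y_2=-3
S(5/2) = -303/64

y_0 = S_0(0) = a_0 = 5
y_1 = S_1(0) = a_1 = -4
y_2 = S_1(2) = -3
t_q=5/2 is in segment 1 (τ=3/2); S_1(τ)=-303/64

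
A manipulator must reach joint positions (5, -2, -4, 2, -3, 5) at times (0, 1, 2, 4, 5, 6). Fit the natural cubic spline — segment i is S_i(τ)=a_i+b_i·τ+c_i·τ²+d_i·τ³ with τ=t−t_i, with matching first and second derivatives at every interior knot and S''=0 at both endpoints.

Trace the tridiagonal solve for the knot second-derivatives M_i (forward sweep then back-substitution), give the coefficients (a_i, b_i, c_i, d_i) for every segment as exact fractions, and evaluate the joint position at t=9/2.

  seg 0: a=5 b=-244/31 c=0 d=27/31
  seg 1: a=-2 b=-163/31 c=81/31 d=20/31
  seg 2: a=-4 b=59/31 c=141/31 d=-2
  seg 3: a=2 b=-121/31 c=-231/31 d=197/31
  seg 4: a=-3 b=8/31 c=360/31 d=-120/31
S(9/2) = -253/248

Δ: Δ0=-7, Δ1=-2, Δ2=3, Δ3=-5, Δ4=8
row 1: diag=4, rhs=30; c'=1/4, d'=15/2
row 2: denom=6−1·1/4=23/4; d'=(30−1·15/2)/(23/4)=90/23
row 3: denom=6−2·8/23=122/23; d'=(-48−2·90/23)/(122/23)=-642/61
row 4: denom=4−1·23/122=465/122; d'=(78−1·-642/61)/(465/122)=720/31
back: M4=720/31
back: M3=-642/61−23/122·720/31=-462/31
back: M2=90/23−8/23·-462/31=282/31
back: M1=15/2−1/4·282/31=162/31
M: M0=0, M1=162/31, M2=282/31, M3=-462/31, M4=720/31, M5=0
seg 0: a=5, c=M0/2=0, d=(M1−M0)/(6·1)=27/31, b=Δ0−h0·(2M0+M1)/6=-244/31
seg 1: a=-2, c=M1/2=81/31, d=(M2−M1)/(6·1)=20/31, b=Δ1−h1·(2M1+M2)/6=-163/31
seg 2: a=-4, c=M2/2=141/31, d=(M3−M2)/(6·2)=-2, b=Δ2−h2·(2M2+M3)/6=59/31
seg 3: a=2, c=M3/2=-231/31, d=(M4−M3)/(6·1)=197/31, b=Δ3−h3·(2M3+M4)/6=-121/31
seg 4: a=-3, c=M4/2=360/31, d=(M5−M4)/(6·1)=-120/31, b=Δ4−h4·(2M4+M5)/6=8/31
t_q=9/2 → seg 3, τ=1/2; S=2+-121/31·τ+-231/31·τ²+197/31·τ³=-253/248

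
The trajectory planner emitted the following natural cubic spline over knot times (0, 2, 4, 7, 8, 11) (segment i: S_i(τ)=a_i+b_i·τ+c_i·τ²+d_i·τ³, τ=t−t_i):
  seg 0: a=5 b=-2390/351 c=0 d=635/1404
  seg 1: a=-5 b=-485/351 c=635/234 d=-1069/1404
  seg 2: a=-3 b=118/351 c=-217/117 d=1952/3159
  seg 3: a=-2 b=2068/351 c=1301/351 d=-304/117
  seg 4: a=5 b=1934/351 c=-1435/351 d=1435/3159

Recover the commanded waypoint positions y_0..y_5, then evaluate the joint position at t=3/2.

y_0 = S_0(0) = a_0 = 5
y_1 = S_1(0) = a_1 = -5
y_2 = S_2(0) = a_2 = -3
y_3 = S_3(0) = a_3 = -2
y_4 = S_4(0) = a_4 = 5
y_5 = S_4(3) = -3
t_q=3/2 is in segment 0 (τ=3/2); S_0(τ)=-13805/3744

y_0=5 y_1=-5 y_2=-3 y_3=-2 y_4=5 y_5=-3
S(3/2) = -13805/3744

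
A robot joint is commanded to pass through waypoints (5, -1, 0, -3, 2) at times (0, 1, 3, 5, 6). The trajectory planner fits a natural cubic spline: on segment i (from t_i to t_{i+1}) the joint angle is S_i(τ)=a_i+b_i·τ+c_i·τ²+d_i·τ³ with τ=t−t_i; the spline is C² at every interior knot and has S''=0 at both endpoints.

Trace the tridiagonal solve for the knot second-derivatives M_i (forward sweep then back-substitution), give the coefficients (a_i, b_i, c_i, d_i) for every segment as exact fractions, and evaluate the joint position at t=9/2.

Δ: Δ0=-6, Δ1=1/2, Δ2=-3/2, Δ3=5
row 1: diag=6, rhs=39; c'=1/3, d'=13/2
row 2: denom=8−2·1/3=22/3; d'=(-12−2·13/2)/(22/3)=-75/22
row 3: denom=6−2·3/11=60/11; d'=(39−2·-75/22)/(60/11)=42/5
back: M3=42/5
back: M2=-75/22−3/11·42/5=-57/10
back: M1=13/2−1/3·-57/10=42/5
M: M0=0, M1=42/5, M2=-57/10, M3=42/5, M4=0
seg 0: a=5, c=M0/2=0, d=(M1−M0)/(6·1)=7/5, b=Δ0−h0·(2M0+M1)/6=-37/5
seg 1: a=-1, c=M1/2=21/5, d=(M2−M1)/(6·2)=-47/40, b=Δ1−h1·(2M1+M2)/6=-16/5
seg 2: a=0, c=M2/2=-57/20, d=(M3−M2)/(6·2)=47/40, b=Δ2−h2·(2M2+M3)/6=-1/2
seg 3: a=-3, c=M3/2=21/5, d=(M4−M3)/(6·1)=-7/5, b=Δ3−h3·(2M3+M4)/6=11/5
t_q=9/2 → seg 2, τ=3/2; S=0+-1/2·τ+-57/20·τ²+47/40·τ³=-1023/320

  seg 0: a=5 b=-37/5 c=0 d=7/5
  seg 1: a=-1 b=-16/5 c=21/5 d=-47/40
  seg 2: a=0 b=-1/2 c=-57/20 d=47/40
  seg 3: a=-3 b=11/5 c=21/5 d=-7/5
S(9/2) = -1023/320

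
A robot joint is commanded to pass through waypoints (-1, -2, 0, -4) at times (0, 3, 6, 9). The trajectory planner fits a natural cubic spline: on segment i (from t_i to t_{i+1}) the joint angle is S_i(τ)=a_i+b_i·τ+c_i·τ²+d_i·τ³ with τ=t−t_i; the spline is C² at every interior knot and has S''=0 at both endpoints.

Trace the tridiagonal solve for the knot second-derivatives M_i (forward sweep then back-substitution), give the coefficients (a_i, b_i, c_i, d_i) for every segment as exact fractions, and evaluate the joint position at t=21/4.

  seg 0: a=-1 b=-11/15 c=0 d=2/45
  seg 1: a=-2 b=7/15 c=2/5 d=-1/9
  seg 2: a=0 b=-2/15 c=-3/5 d=1/15
S(21/4) = -61/320

Δ: Δ0=-1/3, Δ1=2/3, Δ2=-4/3
row 1: diag=12, rhs=6; c'=1/4, d'=1/2
row 2: denom=12−3·1/4=45/4; d'=(-12−3·1/2)/(45/4)=-6/5
back: M2=-6/5
back: M1=1/2−1/4·-6/5=4/5
M: M0=0, M1=4/5, M2=-6/5, M3=0
seg 0: a=-1, c=M0/2=0, d=(M1−M0)/(6·3)=2/45, b=Δ0−h0·(2M0+M1)/6=-11/15
seg 1: a=-2, c=M1/2=2/5, d=(M2−M1)/(6·3)=-1/9, b=Δ1−h1·(2M1+M2)/6=7/15
seg 2: a=0, c=M2/2=-3/5, d=(M3−M2)/(6·3)=1/15, b=Δ2−h2·(2M2+M3)/6=-2/15
t_q=21/4 → seg 1, τ=9/4; S=-2+7/15·τ+2/5·τ²+-1/9·τ³=-61/320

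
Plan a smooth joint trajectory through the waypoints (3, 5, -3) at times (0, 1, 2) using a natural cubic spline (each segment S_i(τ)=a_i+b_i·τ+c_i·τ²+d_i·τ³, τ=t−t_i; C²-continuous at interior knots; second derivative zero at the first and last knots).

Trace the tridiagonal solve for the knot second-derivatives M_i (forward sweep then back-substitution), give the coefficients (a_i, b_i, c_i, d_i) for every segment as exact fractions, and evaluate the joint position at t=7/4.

  seg 0: a=3 b=9/2 c=0 d=-5/2
  seg 1: a=5 b=-3 c=-15/2 d=5/2
S(7/4) = -53/128

Δ: Δ0=2, Δ1=-8
row 1: diag=4, rhs=-60; c'=1/4, d'=-15
back: M1=-15
M: M0=0, M1=-15, M2=0
seg 0: a=3, c=M0/2=0, d=(M1−M0)/(6·1)=-5/2, b=Δ0−h0·(2M0+M1)/6=9/2
seg 1: a=5, c=M1/2=-15/2, d=(M2−M1)/(6·1)=5/2, b=Δ1−h1·(2M1+M2)/6=-3
t_q=7/4 → seg 1, τ=3/4; S=5+-3·τ+-15/2·τ²+5/2·τ³=-53/128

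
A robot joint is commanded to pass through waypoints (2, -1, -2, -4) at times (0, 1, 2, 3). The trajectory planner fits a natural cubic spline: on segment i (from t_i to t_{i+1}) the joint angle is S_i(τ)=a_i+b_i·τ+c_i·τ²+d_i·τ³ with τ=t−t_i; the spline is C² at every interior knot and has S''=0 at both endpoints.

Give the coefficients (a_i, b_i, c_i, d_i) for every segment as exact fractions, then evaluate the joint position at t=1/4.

Δ: Δ0=-3, Δ1=-1, Δ2=-2
row 1: diag=4, rhs=12; c'=1/4, d'=3
row 2: denom=4−1·1/4=15/4; d'=(-6−1·3)/(15/4)=-12/5
back: M2=-12/5
back: M1=3−1/4·-12/5=18/5
M: M0=0, M1=18/5, M2=-12/5, M3=0
seg 0: a=2, c=M0/2=0, d=(M1−M0)/(6·1)=3/5, b=Δ0−h0·(2M0+M1)/6=-18/5
seg 1: a=-1, c=M1/2=9/5, d=(M2−M1)/(6·1)=-1, b=Δ1−h1·(2M1+M2)/6=-9/5
seg 2: a=-2, c=M2/2=-6/5, d=(M3−M2)/(6·1)=2/5, b=Δ2−h2·(2M2+M3)/6=-6/5
t_q=1/4 → seg 0, τ=1/4; S=2+-18/5·τ+0·τ²+3/5·τ³=71/64

  seg 0: a=2 b=-18/5 c=0 d=3/5
  seg 1: a=-1 b=-9/5 c=9/5 d=-1
  seg 2: a=-2 b=-6/5 c=-6/5 d=2/5
S(1/4) = 71/64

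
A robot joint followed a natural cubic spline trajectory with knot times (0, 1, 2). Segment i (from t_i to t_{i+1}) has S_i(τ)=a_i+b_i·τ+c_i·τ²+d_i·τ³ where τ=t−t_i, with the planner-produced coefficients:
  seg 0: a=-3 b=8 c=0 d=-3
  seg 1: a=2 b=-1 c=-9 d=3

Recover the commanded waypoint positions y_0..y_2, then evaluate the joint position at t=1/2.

y_0 = S_0(0) = a_0 = -3
y_1 = S_1(0) = a_1 = 2
y_2 = S_1(1) = -5
t_q=1/2 is in segment 0 (τ=1/2); S_0(τ)=5/8

y_0=-3 y_1=2 y_2=-5
S(1/2) = 5/8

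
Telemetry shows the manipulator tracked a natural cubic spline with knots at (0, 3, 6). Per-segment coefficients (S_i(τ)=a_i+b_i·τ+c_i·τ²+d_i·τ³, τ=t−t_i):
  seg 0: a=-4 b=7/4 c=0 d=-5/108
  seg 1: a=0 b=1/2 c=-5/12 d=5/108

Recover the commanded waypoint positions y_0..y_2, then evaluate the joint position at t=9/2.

y_0=-4 y_1=0 y_2=-1
S(9/2) = -1/32

y_0 = S_0(0) = a_0 = -4
y_1 = S_1(0) = a_1 = 0
y_2 = S_1(3) = -1
t_q=9/2 is in segment 1 (τ=3/2); S_1(τ)=-1/32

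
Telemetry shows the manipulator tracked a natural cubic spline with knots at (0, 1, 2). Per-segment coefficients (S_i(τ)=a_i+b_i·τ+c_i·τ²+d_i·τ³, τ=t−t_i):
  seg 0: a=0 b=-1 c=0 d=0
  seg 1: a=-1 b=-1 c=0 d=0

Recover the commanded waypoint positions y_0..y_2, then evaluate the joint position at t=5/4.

y_0 = S_0(0) = a_0 = 0
y_1 = S_1(0) = a_1 = -1
y_2 = S_1(1) = -2
t_q=5/4 is in segment 1 (τ=1/4); S_1(τ)=-5/4

y_0=0 y_1=-1 y_2=-2
S(5/4) = -5/4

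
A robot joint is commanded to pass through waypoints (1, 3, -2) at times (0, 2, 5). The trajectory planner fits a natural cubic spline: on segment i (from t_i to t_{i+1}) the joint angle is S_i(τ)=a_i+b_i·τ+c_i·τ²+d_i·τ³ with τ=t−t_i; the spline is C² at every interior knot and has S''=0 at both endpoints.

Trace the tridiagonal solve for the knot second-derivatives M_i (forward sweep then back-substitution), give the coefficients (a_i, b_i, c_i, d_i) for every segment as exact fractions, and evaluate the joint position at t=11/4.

  seg 0: a=1 b=23/15 c=0 d=-2/15
  seg 1: a=3 b=-1/15 c=-4/5 d=4/45
S(11/4) = 203/80

Δ: Δ0=1, Δ1=-5/3
row 1: diag=10, rhs=-16; c'=3/10, d'=-8/5
back: M1=-8/5
M: M0=0, M1=-8/5, M2=0
seg 0: a=1, c=M0/2=0, d=(M1−M0)/(6·2)=-2/15, b=Δ0−h0·(2M0+M1)/6=23/15
seg 1: a=3, c=M1/2=-4/5, d=(M2−M1)/(6·3)=4/45, b=Δ1−h1·(2M1+M2)/6=-1/15
t_q=11/4 → seg 1, τ=3/4; S=3+-1/15·τ+-4/5·τ²+4/45·τ³=203/80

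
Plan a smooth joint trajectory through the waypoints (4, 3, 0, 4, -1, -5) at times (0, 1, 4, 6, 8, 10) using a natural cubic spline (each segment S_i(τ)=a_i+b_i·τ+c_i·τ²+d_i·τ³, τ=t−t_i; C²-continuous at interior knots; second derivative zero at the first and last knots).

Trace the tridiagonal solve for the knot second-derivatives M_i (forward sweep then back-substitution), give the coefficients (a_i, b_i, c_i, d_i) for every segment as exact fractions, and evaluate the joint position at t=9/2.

Δ: Δ0=-1, Δ1=-1, Δ2=2, Δ3=-5/2, Δ4=-2
row 1: diag=8, rhs=0; c'=3/8, d'=0
row 2: denom=10−3·3/8=71/8; d'=(18−3·0)/(71/8)=144/71
row 3: denom=8−2·16/71=536/71; d'=(-27−2·144/71)/(536/71)=-2205/536
row 4: denom=8−2·71/268=1001/134; d'=(3−2·-2205/536)/(1001/134)=3009/2002
back: M4=3009/2002
back: M3=-2205/536−71/268·3009/2002=-9033/2002
back: M2=144/71−16/71·-9033/2002=3048/1001
back: M1=0−3/8·3048/1001=-1143/1001
M: M0=0, M1=-1143/1001, M2=3048/1001, M3=-9033/2002, M4=3009/2002, M5=0
seg 0: a=4, c=M0/2=0, d=(M1−M0)/(6·1)=-381/2002, b=Δ0−h0·(2M0+M1)/6=-1621/2002
seg 1: a=3, c=M1/2=-1143/2002, d=(M2−M1)/(6·3)=127/546, b=Δ1−h1·(2M1+M2)/6=-1382/1001
seg 2: a=0, c=M2/2=1524/1001, d=(M3−M2)/(6·2)=-5043/8008, b=Δ2−h2·(2M2+M3)/6=227/154
seg 3: a=4, c=M3/2=-9033/4004, d=(M4−M3)/(6·2)=2007/4004, b=Δ3−h3·(2M3+M4)/6=1/143
seg 4: a=-1, c=M4/2=3009/4004, d=(M5−M4)/(6·2)=-1003/8008, b=Δ4−h4·(2M4+M5)/6=-3005/1001
t_q=9/2 → seg 2, τ=1/2; S=0+227/154·τ+1524/1001·τ²+-5043/8008·τ³=66557/64064

  seg 0: a=4 b=-1621/2002 c=0 d=-381/2002
  seg 1: a=3 b=-1382/1001 c=-1143/2002 d=127/546
  seg 2: a=0 b=227/154 c=1524/1001 d=-5043/8008
  seg 3: a=4 b=1/143 c=-9033/4004 d=2007/4004
  seg 4: a=-1 b=-3005/1001 c=3009/4004 d=-1003/8008
S(9/2) = 66557/64064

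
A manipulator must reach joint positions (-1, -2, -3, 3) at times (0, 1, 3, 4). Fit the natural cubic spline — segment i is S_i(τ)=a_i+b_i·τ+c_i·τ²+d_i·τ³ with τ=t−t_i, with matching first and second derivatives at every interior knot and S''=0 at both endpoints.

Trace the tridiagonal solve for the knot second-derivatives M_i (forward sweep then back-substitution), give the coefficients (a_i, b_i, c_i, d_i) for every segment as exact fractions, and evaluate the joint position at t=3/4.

  seg 0: a=-1 b=-11/16 c=0 d=-5/16
  seg 1: a=-2 b=-13/8 c=-15/16 d=3/4
  seg 2: a=-3 b=29/8 c=57/16 d=-19/16
S(3/4) = -1687/1024

Δ: Δ0=-1, Δ1=-1/2, Δ2=6
row 1: diag=6, rhs=3; c'=1/3, d'=1/2
row 2: denom=6−2·1/3=16/3; d'=(39−2·1/2)/(16/3)=57/8
back: M2=57/8
back: M1=1/2−1/3·57/8=-15/8
M: M0=0, M1=-15/8, M2=57/8, M3=0
seg 0: a=-1, c=M0/2=0, d=(M1−M0)/(6·1)=-5/16, b=Δ0−h0·(2M0+M1)/6=-11/16
seg 1: a=-2, c=M1/2=-15/16, d=(M2−M1)/(6·2)=3/4, b=Δ1−h1·(2M1+M2)/6=-13/8
seg 2: a=-3, c=M2/2=57/16, d=(M3−M2)/(6·1)=-19/16, b=Δ2−h2·(2M2+M3)/6=29/8
t_q=3/4 → seg 0, τ=3/4; S=-1+-11/16·τ+0·τ²+-5/16·τ³=-1687/1024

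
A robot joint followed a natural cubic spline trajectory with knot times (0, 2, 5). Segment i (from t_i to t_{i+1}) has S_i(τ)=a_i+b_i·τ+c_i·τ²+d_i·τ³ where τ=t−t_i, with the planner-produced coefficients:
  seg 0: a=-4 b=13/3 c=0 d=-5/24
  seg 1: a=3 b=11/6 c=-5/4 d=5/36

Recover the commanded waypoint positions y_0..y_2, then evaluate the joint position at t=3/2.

y_0 = S_0(0) = a_0 = -4
y_1 = S_1(0) = a_1 = 3
y_2 = S_1(3) = 1
t_q=3/2 is in segment 0 (τ=3/2); S_0(τ)=115/64

y_0=-4 y_1=3 y_2=1
S(3/2) = 115/64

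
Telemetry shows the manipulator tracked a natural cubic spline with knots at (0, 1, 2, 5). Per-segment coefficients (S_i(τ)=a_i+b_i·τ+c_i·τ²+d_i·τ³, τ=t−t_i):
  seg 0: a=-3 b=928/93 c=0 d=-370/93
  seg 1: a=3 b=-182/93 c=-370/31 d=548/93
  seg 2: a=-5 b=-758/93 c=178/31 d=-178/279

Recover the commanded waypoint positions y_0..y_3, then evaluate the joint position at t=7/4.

y_0 = S_0(0) = a_0 = -3
y_1 = S_1(0) = a_1 = 3
y_2 = S_2(0) = a_2 = -5
y_3 = S_2(3) = 5
t_q=7/4 is in segment 1 (τ=3/4); S_1(τ)=-1337/496

y_0=-3 y_1=3 y_2=-5 y_3=5
S(7/4) = -1337/496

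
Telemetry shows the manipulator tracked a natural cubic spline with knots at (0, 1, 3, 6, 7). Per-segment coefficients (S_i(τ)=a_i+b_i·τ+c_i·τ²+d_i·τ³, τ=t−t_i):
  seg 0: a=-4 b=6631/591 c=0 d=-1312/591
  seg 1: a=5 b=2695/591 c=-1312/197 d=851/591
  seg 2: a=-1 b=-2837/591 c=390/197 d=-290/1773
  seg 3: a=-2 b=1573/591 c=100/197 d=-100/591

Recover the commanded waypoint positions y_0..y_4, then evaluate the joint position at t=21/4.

y_0=-4 y_1=5 y_2=-1 y_3=-2 y_4=1
S(21/4) = -22957/6304

y_0 = S_0(0) = a_0 = -4
y_1 = S_1(0) = a_1 = 5
y_2 = S_2(0) = a_2 = -1
y_3 = S_3(0) = a_3 = -2
y_4 = S_3(1) = 1
t_q=21/4 is in segment 2 (τ=9/4); S_2(τ)=-22957/6304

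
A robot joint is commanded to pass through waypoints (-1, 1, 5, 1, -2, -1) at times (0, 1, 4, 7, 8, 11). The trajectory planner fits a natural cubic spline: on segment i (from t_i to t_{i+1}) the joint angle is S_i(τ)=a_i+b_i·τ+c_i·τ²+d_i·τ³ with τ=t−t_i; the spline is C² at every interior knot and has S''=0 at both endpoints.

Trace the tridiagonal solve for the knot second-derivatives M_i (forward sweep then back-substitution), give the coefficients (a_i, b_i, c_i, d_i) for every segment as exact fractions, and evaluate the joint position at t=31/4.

Δ: Δ0=2, Δ1=4/3, Δ2=-4/3, Δ3=-3, Δ4=1/3
row 1: diag=8, rhs=-4; c'=3/8, d'=-1/2
row 2: denom=12−3·3/8=87/8; d'=(-16−3·-1/2)/(87/8)=-4/3
row 3: denom=8−3·8/29=208/29; d'=(-10−3·-4/3)/(208/29)=-87/104
row 4: denom=8−1·29/208=1635/208; d'=(20−1·-87/104)/(1635/208)=4334/1635
back: M4=4334/1635
back: M3=-87/104−29/208·4334/1635=-1972/1635
back: M2=-4/3−8/29·-1972/1635=-1636/1635
back: M1=-1/2−3/8·-1636/1635=-68/545
M: M0=0, M1=-68/545, M2=-1636/1635, M3=-1972/1635, M4=4334/1635, M5=0
seg 0: a=-1, c=M0/2=0, d=(M1−M0)/(6·1)=-34/1635, b=Δ0−h0·(2M0+M1)/6=3304/1635
seg 1: a=1, c=M1/2=-34/545, d=(M2−M1)/(6·3)=-716/14715, b=Δ1−h1·(2M1+M2)/6=3202/1635
seg 2: a=5, c=M2/2=-818/1635, d=(M3−M2)/(6·3)=-56/4905, b=Δ2−h2·(2M2+M3)/6=442/1635
seg 3: a=1, c=M3/2=-986/1635, d=(M4−M3)/(6·1)=1051/1635, b=Δ3−h3·(2M3+M4)/6=-994/327
seg 4: a=-2, c=M4/2=2167/1635, d=(M5−M4)/(6·3)=-2167/14715, b=Δ4−h4·(2M4+M5)/6=-1263/545
t_q=31/4 → seg 3, τ=3/4; S=1+-994/327·τ+-986/1635·τ²+1051/1635·τ³=-47013/34880

  seg 0: a=-1 b=3304/1635 c=0 d=-34/1635
  seg 1: a=1 b=3202/1635 c=-34/545 d=-716/14715
  seg 2: a=5 b=442/1635 c=-818/1635 d=-56/4905
  seg 3: a=1 b=-994/327 c=-986/1635 d=1051/1635
  seg 4: a=-2 b=-1263/545 c=2167/1635 d=-2167/14715
S(31/4) = -47013/34880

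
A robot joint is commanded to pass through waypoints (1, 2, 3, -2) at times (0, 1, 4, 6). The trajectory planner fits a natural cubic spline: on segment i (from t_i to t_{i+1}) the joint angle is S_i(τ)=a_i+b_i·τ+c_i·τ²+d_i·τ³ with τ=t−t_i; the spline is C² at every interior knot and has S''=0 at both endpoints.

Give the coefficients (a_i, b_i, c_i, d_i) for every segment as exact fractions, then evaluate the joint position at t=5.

Δ: Δ0=1, Δ1=1/3, Δ2=-5/2
row 1: diag=8, rhs=-4; c'=3/8, d'=-1/2
row 2: denom=10−3·3/8=71/8; d'=(-17−3·-1/2)/(71/8)=-124/71
back: M2=-124/71
back: M1=-1/2−3/8·-124/71=11/71
M: M0=0, M1=11/71, M2=-124/71, M3=0
seg 0: a=1, c=M0/2=0, d=(M1−M0)/(6·1)=11/426, b=Δ0−h0·(2M0+M1)/6=415/426
seg 1: a=2, c=M1/2=11/142, d=(M2−M1)/(6·3)=-15/142, b=Δ1−h1·(2M1+M2)/6=224/213
seg 2: a=3, c=M2/2=-62/71, d=(M3−M2)/(6·2)=31/213, b=Δ2−h2·(2M2+M3)/6=-569/426
t_q=5 → seg 2, τ=1; S=3+-569/426·τ+-62/71·τ²+31/213·τ³=133/142

  seg 0: a=1 b=415/426 c=0 d=11/426
  seg 1: a=2 b=224/213 c=11/142 d=-15/142
  seg 2: a=3 b=-569/426 c=-62/71 d=31/213
S(5) = 133/142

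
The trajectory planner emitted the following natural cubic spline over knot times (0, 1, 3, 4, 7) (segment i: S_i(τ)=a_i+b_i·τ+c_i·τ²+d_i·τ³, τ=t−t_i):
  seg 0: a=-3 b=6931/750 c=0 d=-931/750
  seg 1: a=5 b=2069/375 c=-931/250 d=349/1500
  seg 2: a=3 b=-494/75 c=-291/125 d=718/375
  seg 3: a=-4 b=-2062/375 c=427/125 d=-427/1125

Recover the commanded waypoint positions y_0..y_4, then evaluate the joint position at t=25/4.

y_0=-3 y_1=5 y_2=3 y_3=-4 y_4=0
S(25/4) = -5443/1600

y_0 = S_0(0) = a_0 = -3
y_1 = S_1(0) = a_1 = 5
y_2 = S_2(0) = a_2 = 3
y_3 = S_3(0) = a_3 = -4
y_4 = S_3(3) = 0
t_q=25/4 is in segment 3 (τ=9/4); S_3(τ)=-5443/1600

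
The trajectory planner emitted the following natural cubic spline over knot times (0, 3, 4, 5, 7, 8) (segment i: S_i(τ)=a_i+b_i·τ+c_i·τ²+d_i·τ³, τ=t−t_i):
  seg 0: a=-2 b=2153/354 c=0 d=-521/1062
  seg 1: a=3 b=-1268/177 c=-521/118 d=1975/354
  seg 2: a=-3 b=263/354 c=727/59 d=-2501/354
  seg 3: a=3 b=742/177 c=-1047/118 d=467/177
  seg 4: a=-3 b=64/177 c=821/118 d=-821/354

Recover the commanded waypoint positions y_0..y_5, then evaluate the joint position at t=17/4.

y_0 = S_0(0) = a_0 = -2
y_1 = S_1(0) = a_1 = 3
y_2 = S_2(0) = a_2 = -3
y_3 = S_3(0) = a_3 = 3
y_4 = S_4(0) = a_4 = -3
y_5 = S_4(1) = 2
t_q=17/4 is in segment 2 (τ=1/4); S_2(τ)=-16271/7552

y_0=-2 y_1=3 y_2=-3 y_3=3 y_4=-3 y_5=2
S(17/4) = -16271/7552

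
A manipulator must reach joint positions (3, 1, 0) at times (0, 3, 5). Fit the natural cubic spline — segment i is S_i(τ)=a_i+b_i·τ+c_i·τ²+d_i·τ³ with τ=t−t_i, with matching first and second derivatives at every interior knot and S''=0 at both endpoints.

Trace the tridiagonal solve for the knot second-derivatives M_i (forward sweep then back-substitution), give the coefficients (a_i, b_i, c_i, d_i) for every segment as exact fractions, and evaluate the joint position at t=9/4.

Δ: Δ0=-2/3, Δ1=-1/2
row 1: diag=10, rhs=1; c'=1/5, d'=1/10
back: M1=1/10
M: M0=0, M1=1/10, M2=0
seg 0: a=3, c=M0/2=0, d=(M1−M0)/(6·3)=1/180, b=Δ0−h0·(2M0+M1)/6=-43/60
seg 1: a=1, c=M1/2=1/20, d=(M2−M1)/(6·2)=-1/120, b=Δ1−h1·(2M1+M2)/6=-17/30
t_q=9/4 → seg 0, τ=9/4; S=3+-43/60·τ+0·τ²+1/180·τ³=1857/1280

  seg 0: a=3 b=-43/60 c=0 d=1/180
  seg 1: a=1 b=-17/30 c=1/20 d=-1/120
S(9/4) = 1857/1280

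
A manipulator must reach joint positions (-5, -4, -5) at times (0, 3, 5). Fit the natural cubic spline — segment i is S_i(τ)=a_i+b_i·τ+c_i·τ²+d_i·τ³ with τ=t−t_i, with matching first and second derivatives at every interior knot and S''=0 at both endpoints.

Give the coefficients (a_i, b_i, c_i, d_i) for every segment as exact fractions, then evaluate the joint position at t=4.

  seg 0: a=-5 b=7/12 c=0 d=-1/36
  seg 1: a=-4 b=-1/6 c=-1/4 d=1/24
S(4) = -35/8

Δ: Δ0=1/3, Δ1=-1/2
row 1: diag=10, rhs=-5; c'=1/5, d'=-1/2
back: M1=-1/2
M: M0=0, M1=-1/2, M2=0
seg 0: a=-5, c=M0/2=0, d=(M1−M0)/(6·3)=-1/36, b=Δ0−h0·(2M0+M1)/6=7/12
seg 1: a=-4, c=M1/2=-1/4, d=(M2−M1)/(6·2)=1/24, b=Δ1−h1·(2M1+M2)/6=-1/6
t_q=4 → seg 1, τ=1; S=-4+-1/6·τ+-1/4·τ²+1/24·τ³=-35/8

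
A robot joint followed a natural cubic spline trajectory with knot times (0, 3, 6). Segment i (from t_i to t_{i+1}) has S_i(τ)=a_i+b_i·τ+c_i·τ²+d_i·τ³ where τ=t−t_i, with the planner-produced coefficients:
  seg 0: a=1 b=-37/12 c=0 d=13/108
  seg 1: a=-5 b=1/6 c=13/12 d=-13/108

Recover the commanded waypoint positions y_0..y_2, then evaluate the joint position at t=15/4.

y_0 = S_0(0) = a_0 = 1
y_1 = S_1(0) = a_1 = -5
y_2 = S_1(3) = 2
t_q=15/4 is in segment 1 (τ=3/4); S_1(τ)=-1105/256

y_0=1 y_1=-5 y_2=2
S(15/4) = -1105/256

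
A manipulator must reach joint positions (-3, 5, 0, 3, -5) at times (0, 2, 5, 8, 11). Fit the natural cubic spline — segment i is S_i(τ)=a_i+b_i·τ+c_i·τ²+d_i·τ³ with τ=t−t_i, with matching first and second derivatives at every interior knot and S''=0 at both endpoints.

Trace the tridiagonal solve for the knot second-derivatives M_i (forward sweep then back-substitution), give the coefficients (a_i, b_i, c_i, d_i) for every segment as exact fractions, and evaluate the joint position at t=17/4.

  seg 0: a=-3 b=1126/207 c=0 d=-149/414
  seg 1: a=5 b=232/207 c=-149/69 d=764/1863
  seg 2: a=0 b=-158/207 c=317/207 d=-586/1863
  seg 3: a=3 b=-14/207 c=-269/207 d=269/1863
S(17/4) = 29/23

Δ: Δ0=4, Δ1=-5/3, Δ2=1, Δ3=-8/3
row 1: diag=10, rhs=-34; c'=3/10, d'=-17/5
row 2: denom=12−3·3/10=111/10; d'=(16−3·-17/5)/(111/10)=262/111
row 3: denom=12−3·10/37=414/37; d'=(-22−3·262/111)/(414/37)=-538/207
back: M3=-538/207
back: M2=262/111−10/37·-538/207=634/207
back: M1=-17/5−3/10·634/207=-298/69
M: M0=0, M1=-298/69, M2=634/207, M3=-538/207, M4=0
seg 0: a=-3, c=M0/2=0, d=(M1−M0)/(6·2)=-149/414, b=Δ0−h0·(2M0+M1)/6=1126/207
seg 1: a=5, c=M1/2=-149/69, d=(M2−M1)/(6·3)=764/1863, b=Δ1−h1·(2M1+M2)/6=232/207
seg 2: a=0, c=M2/2=317/207, d=(M3−M2)/(6·3)=-586/1863, b=Δ2−h2·(2M2+M3)/6=-158/207
seg 3: a=3, c=M3/2=-269/207, d=(M4−M3)/(6·3)=269/1863, b=Δ3−h3·(2M3+M4)/6=-14/207
t_q=17/4 → seg 1, τ=9/4; S=5+232/207·τ+-149/69·τ²+764/1863·τ³=29/23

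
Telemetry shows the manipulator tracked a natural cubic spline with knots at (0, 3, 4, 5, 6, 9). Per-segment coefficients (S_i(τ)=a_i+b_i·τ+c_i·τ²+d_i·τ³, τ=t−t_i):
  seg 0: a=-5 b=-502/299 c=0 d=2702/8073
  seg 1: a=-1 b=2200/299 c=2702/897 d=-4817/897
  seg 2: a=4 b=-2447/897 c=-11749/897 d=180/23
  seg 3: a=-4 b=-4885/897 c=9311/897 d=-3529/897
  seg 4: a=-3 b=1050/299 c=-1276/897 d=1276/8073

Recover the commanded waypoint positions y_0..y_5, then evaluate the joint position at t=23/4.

y_0=-5 y_1=-1 y_2=4 y_3=-4 y_4=-3 y_5=-1
S(23/4) = -74733/19136

y_0 = S_0(0) = a_0 = -5
y_1 = S_1(0) = a_1 = -1
y_2 = S_2(0) = a_2 = 4
y_3 = S_3(0) = a_3 = -4
y_4 = S_4(0) = a_4 = -3
y_5 = S_4(3) = -1
t_q=23/4 is in segment 3 (τ=3/4); S_3(τ)=-74733/19136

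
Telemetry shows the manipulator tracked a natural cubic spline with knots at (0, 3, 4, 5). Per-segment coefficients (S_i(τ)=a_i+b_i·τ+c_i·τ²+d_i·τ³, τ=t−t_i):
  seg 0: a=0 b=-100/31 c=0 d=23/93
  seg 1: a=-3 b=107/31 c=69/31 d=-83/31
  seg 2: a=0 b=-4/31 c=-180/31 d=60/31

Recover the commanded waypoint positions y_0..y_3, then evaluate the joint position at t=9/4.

y_0=0 y_1=-3 y_2=0 y_3=-4
S(9/4) = -8811/1984

y_0 = S_0(0) = a_0 = 0
y_1 = S_1(0) = a_1 = -3
y_2 = S_2(0) = a_2 = 0
y_3 = S_2(1) = -4
t_q=9/4 is in segment 0 (τ=9/4); S_0(τ)=-8811/1984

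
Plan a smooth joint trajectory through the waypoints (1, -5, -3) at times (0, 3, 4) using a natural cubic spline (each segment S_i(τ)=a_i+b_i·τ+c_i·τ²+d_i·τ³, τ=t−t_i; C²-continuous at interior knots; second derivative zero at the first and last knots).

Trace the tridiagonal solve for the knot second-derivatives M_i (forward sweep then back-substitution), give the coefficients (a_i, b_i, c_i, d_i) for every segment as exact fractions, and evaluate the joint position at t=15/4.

Δ: Δ0=-2, Δ1=2
row 1: diag=8, rhs=24; c'=1/8, d'=3
back: M1=3
M: M0=0, M1=3, M2=0
seg 0: a=1, c=M0/2=0, d=(M1−M0)/(6·3)=1/6, b=Δ0−h0·(2M0+M1)/6=-7/2
seg 1: a=-5, c=M1/2=3/2, d=(M2−M1)/(6·1)=-1/2, b=Δ1−h1·(2M1+M2)/6=1
t_q=15/4 → seg 1, τ=3/4; S=-5+1·τ+3/2·τ²+-1/2·τ³=-463/128

  seg 0: a=1 b=-7/2 c=0 d=1/6
  seg 1: a=-5 b=1 c=3/2 d=-1/2
S(15/4) = -463/128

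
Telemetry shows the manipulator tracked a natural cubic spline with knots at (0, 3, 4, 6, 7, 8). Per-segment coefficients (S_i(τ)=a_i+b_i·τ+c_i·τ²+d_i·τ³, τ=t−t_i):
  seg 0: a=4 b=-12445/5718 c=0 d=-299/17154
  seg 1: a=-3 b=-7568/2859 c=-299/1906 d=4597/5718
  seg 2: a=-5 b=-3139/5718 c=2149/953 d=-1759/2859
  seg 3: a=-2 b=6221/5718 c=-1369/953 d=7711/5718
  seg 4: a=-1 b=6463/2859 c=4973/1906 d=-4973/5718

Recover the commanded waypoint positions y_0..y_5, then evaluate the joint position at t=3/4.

y_0 = S_0(0) = a_0 = 4
y_1 = S_1(0) = a_1 = -3
y_2 = S_2(0) = a_2 = -5
y_3 = S_3(0) = a_3 = -2
y_4 = S_4(0) = a_4 = -1
y_5 = S_4(1) = 3
t_q=3/4 is in segment 0 (τ=3/4); S_0(τ)=287919/121984

y_0=4 y_1=-3 y_2=-5 y_3=-2 y_4=-1 y_5=3
S(3/4) = 287919/121984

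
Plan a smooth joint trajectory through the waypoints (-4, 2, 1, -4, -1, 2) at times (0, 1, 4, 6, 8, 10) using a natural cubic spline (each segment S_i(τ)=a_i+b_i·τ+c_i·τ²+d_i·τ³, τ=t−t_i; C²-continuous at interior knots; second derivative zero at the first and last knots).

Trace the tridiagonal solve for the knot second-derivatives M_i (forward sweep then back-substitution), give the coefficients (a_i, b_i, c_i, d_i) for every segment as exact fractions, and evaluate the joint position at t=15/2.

  seg 0: a=-4 b=40559/6006 c=0 d=-4523/6006
  seg 1: a=2 b=13495/3003 c=-4523/2002 d=355/1638
  seg 2: a=1 b=-1483/462 c=-309/1001 d=1993/6006
  seg 3: a=-4 b=-397/858 c=1684/1001 d=-2105/6006
  seg 4: a=-1 b=12377/6006 c=-421/1001 d=421/6006
S(15/2) = -2577/1232

Δ: Δ0=6, Δ1=-1/3, Δ2=-5/2, Δ3=3/2, Δ4=3/2
row 1: diag=8, rhs=-38; c'=3/8, d'=-19/4
row 2: denom=10−3·3/8=71/8; d'=(-13−3·-19/4)/(71/8)=10/71
row 3: denom=8−2·16/71=536/71; d'=(24−2·10/71)/(536/71)=421/134
row 4: denom=8−2·71/268=1001/134; d'=(0−2·421/134)/(1001/134)=-842/1001
back: M4=-842/1001
back: M3=421/134−71/268·-842/1001=3368/1001
back: M2=10/71−16/71·3368/1001=-618/1001
back: M1=-19/4−3/8·-618/1001=-4523/1001
M: M0=0, M1=-4523/1001, M2=-618/1001, M3=3368/1001, M4=-842/1001, M5=0
seg 0: a=-4, c=M0/2=0, d=(M1−M0)/(6·1)=-4523/6006, b=Δ0−h0·(2M0+M1)/6=40559/6006
seg 1: a=2, c=M1/2=-4523/2002, d=(M2−M1)/(6·3)=355/1638, b=Δ1−h1·(2M1+M2)/6=13495/3003
seg 2: a=1, c=M2/2=-309/1001, d=(M3−M2)/(6·2)=1993/6006, b=Δ2−h2·(2M2+M3)/6=-1483/462
seg 3: a=-4, c=M3/2=1684/1001, d=(M4−M3)/(6·2)=-2105/6006, b=Δ3−h3·(2M3+M4)/6=-397/858
seg 4: a=-1, c=M4/2=-421/1001, d=(M5−M4)/(6·2)=421/6006, b=Δ4−h4·(2M4+M5)/6=12377/6006
t_q=15/2 → seg 3, τ=3/2; S=-4+-397/858·τ+1684/1001·τ²+-2105/6006·τ³=-2577/1232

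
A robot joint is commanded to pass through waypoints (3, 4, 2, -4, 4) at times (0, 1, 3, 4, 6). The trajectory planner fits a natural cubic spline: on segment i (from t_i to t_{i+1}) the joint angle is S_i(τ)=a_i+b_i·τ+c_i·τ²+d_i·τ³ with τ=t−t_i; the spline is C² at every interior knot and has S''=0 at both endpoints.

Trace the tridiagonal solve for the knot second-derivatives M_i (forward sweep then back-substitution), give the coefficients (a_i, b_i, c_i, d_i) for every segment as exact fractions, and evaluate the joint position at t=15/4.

Δ: Δ0=1, Δ1=-1, Δ2=-6, Δ3=4
row 1: diag=6, rhs=-12; c'=1/3, d'=-2
row 2: denom=6−2·1/3=16/3; d'=(-30−2·-2)/(16/3)=-39/8
row 3: denom=6−1·3/16=93/16; d'=(60−1·-39/8)/(93/16)=346/31
back: M3=346/31
back: M2=-39/8−3/16·346/31=-216/31
back: M1=-2−1/3·-216/31=10/31
M: M0=0, M1=10/31, M2=-216/31, M3=346/31, M4=0
seg 0: a=3, c=M0/2=0, d=(M1−M0)/(6·1)=5/93, b=Δ0−h0·(2M0+M1)/6=88/93
seg 1: a=4, c=M1/2=5/31, d=(M2−M1)/(6·2)=-113/186, b=Δ1−h1·(2M1+M2)/6=103/93
seg 2: a=2, c=M2/2=-108/31, d=(M3−M2)/(6·1)=281/93, b=Δ2−h2·(2M2+M3)/6=-515/93
seg 3: a=-4, c=M3/2=173/31, d=(M4−M3)/(6·2)=-173/186, b=Δ3−h3·(2M3+M4)/6=-320/93
t_q=15/4 → seg 2, τ=3/4; S=2+-515/93·τ+-108/31·τ²+281/93·τ³=-5631/1984

  seg 0: a=3 b=88/93 c=0 d=5/93
  seg 1: a=4 b=103/93 c=5/31 d=-113/186
  seg 2: a=2 b=-515/93 c=-108/31 d=281/93
  seg 3: a=-4 b=-320/93 c=173/31 d=-173/186
S(15/4) = -5631/1984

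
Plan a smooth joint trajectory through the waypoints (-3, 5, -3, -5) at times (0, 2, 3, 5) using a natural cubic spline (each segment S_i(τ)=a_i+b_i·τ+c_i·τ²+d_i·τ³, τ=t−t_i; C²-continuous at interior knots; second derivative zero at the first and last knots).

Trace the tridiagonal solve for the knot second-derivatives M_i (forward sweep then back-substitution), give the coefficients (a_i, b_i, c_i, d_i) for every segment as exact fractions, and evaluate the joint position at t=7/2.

Δ: Δ0=4, Δ1=-8, Δ2=-1
row 1: diag=6, rhs=-72; c'=1/6, d'=-12
row 2: denom=6−1·1/6=35/6; d'=(42−1·-12)/(35/6)=324/35
back: M2=324/35
back: M1=-12−1/6·324/35=-474/35
M: M0=0, M1=-474/35, M2=324/35, M3=0
seg 0: a=-3, c=M0/2=0, d=(M1−M0)/(6·2)=-79/70, b=Δ0−h0·(2M0+M1)/6=298/35
seg 1: a=5, c=M1/2=-237/35, d=(M2−M1)/(6·1)=19/5, b=Δ1−h1·(2M1+M2)/6=-176/35
seg 2: a=-3, c=M2/2=162/35, d=(M3−M2)/(6·2)=-27/35, b=Δ2−h2·(2M2+M3)/6=-251/35
t_q=7/2 → seg 2, τ=1/2; S=-3+-251/35·τ+162/35·τ²+-27/35·τ³=-221/40

  seg 0: a=-3 b=298/35 c=0 d=-79/70
  seg 1: a=5 b=-176/35 c=-237/35 d=19/5
  seg 2: a=-3 b=-251/35 c=162/35 d=-27/35
S(7/2) = -221/40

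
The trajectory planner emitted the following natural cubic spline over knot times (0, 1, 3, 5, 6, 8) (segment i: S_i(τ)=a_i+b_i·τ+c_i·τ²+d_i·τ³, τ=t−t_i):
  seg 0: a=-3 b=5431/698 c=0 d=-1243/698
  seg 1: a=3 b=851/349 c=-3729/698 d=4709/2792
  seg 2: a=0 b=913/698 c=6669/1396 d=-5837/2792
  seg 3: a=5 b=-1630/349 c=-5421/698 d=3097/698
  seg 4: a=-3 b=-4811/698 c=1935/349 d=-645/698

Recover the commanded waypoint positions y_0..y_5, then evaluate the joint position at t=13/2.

y_0 = S_0(0) = a_0 = -3
y_1 = S_1(0) = a_1 = 3
y_2 = S_2(0) = a_2 = 0
y_3 = S_3(0) = a_3 = 5
y_4 = S_4(0) = a_4 = -3
y_5 = S_4(2) = -2
t_q=13/2 is in segment 4 (τ=1/2); S_4(τ)=-28901/5584

y_0=-3 y_1=3 y_2=0 y_3=5 y_4=-3 y_5=-2
S(13/2) = -28901/5584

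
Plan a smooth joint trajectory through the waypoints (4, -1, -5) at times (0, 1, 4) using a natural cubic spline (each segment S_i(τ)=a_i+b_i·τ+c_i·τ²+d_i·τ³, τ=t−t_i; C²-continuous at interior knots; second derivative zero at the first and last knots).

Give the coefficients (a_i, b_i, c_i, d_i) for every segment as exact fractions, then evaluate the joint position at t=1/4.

Δ: Δ0=-5, Δ1=-4/3
row 1: diag=8, rhs=22; c'=3/8, d'=11/4
back: M1=11/4
M: M0=0, M1=11/4, M2=0
seg 0: a=4, c=M0/2=0, d=(M1−M0)/(6·1)=11/24, b=Δ0−h0·(2M0+M1)/6=-131/24
seg 1: a=-1, c=M1/2=11/8, d=(M2−M1)/(6·3)=-11/72, b=Δ1−h1·(2M1+M2)/6=-49/12
t_q=1/4 → seg 0, τ=1/4; S=4+-131/24·τ+0·τ²+11/24·τ³=1353/512

  seg 0: a=4 b=-131/24 c=0 d=11/24
  seg 1: a=-1 b=-49/12 c=11/8 d=-11/72
S(1/4) = 1353/512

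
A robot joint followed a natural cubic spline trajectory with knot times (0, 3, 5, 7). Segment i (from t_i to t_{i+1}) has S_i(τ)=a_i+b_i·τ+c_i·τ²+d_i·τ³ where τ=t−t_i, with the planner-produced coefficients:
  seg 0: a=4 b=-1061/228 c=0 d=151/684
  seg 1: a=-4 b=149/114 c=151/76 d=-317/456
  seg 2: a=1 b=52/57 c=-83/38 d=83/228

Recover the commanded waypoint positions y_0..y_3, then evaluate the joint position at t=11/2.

y_0=4 y_1=-4 y_2=1 y_3=-3
S(11/2) = 581/608

y_0 = S_0(0) = a_0 = 4
y_1 = S_1(0) = a_1 = -4
y_2 = S_2(0) = a_2 = 1
y_3 = S_2(2) = -3
t_q=11/2 is in segment 2 (τ=1/2); S_2(τ)=581/608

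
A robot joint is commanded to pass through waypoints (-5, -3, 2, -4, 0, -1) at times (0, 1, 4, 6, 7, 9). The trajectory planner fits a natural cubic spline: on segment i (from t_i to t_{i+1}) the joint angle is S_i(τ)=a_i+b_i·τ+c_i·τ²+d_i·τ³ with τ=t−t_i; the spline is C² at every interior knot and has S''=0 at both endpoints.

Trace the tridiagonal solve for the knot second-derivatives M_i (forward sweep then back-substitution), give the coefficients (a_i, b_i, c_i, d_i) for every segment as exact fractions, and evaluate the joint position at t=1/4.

Δ: Δ0=2, Δ1=5/3, Δ2=-3, Δ3=4, Δ4=-1/2
row 1: diag=8, rhs=-2; c'=3/8, d'=-1/4
row 2: denom=10−3·3/8=71/8; d'=(-28−3·-1/4)/(71/8)=-218/71
row 3: denom=6−2·16/71=394/71; d'=(42−2·-218/71)/(394/71)=1709/197
row 4: denom=6−1·71/394=2293/394; d'=(-27−1·1709/197)/(2293/394)=-14056/2293
back: M4=-14056/2293
back: M3=1709/197−71/394·-14056/2293=22425/2293
back: M2=-218/71−16/71·22425/2293=-12094/2293
back: M1=-1/4−3/8·-12094/2293=3962/2293
M: M0=0, M1=3962/2293, M2=-12094/2293, M3=22425/2293, M4=-14056/2293, M5=0
seg 0: a=-5, c=M0/2=0, d=(M1−M0)/(6·1)=1981/6879, b=Δ0−h0·(2M0+M1)/6=11777/6879
seg 1: a=-3, c=M1/2=1981/2293, d=(M2−M1)/(6·3)=-892/2293, b=Δ1−h1·(2M1+M2)/6=17720/6879
seg 2: a=2, c=M2/2=-6047/2293, d=(M3−M2)/(6·2)=34519/27516, b=Δ2−h2·(2M2+M3)/6=-18874/6879
seg 3: a=-4, c=M3/2=22425/4586, d=(M4−M3)/(6·1)=-36481/13758, b=Δ3−h3·(2M3+M4)/6=12119/6879
seg 4: a=0, c=M4/2=-7028/2293, d=(M5−M4)/(6·2)=3514/6879, b=Δ4−h4·(2M4+M5)/6=49345/13758
t_q=1/4 → seg 0, τ=1/4; S=-5+11777/6879·τ+0·τ²+1981/6879·τ³=-670289/146752

  seg 0: a=-5 b=11777/6879 c=0 d=1981/6879
  seg 1: a=-3 b=17720/6879 c=1981/2293 d=-892/2293
  seg 2: a=2 b=-18874/6879 c=-6047/2293 d=34519/27516
  seg 3: a=-4 b=12119/6879 c=22425/4586 d=-36481/13758
  seg 4: a=0 b=49345/13758 c=-7028/2293 d=3514/6879
S(1/4) = -670289/146752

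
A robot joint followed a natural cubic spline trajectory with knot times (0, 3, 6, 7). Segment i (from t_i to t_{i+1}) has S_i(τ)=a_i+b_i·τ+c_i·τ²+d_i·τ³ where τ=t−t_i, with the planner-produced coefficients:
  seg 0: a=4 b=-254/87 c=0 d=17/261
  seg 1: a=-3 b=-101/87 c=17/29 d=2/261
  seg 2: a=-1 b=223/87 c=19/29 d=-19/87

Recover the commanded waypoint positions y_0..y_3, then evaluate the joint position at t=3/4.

y_0=4 y_1=-3 y_2=-1 y_3=2
S(3/4) = 3411/1856

y_0 = S_0(0) = a_0 = 4
y_1 = S_1(0) = a_1 = -3
y_2 = S_2(0) = a_2 = -1
y_3 = S_2(1) = 2
t_q=3/4 is in segment 0 (τ=3/4); S_0(τ)=3411/1856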